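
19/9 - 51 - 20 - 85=-1385/9 = -153.89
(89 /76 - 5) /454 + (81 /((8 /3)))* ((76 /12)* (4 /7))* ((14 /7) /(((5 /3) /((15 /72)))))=3317835/120764 = 27.47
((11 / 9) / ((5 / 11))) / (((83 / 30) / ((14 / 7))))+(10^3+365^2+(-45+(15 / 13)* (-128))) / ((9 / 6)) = 89356.82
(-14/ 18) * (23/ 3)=-161/27 = -5.96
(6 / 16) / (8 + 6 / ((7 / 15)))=0.02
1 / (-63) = -1/63 = -0.02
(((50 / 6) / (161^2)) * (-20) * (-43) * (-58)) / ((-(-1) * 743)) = -1247000/57777909 = -0.02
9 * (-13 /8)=-117/8 = -14.62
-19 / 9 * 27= -57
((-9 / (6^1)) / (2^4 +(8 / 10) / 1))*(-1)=5/56 = 0.09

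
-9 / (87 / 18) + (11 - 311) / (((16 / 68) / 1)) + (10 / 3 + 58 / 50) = -2767402/2175 = -1272.37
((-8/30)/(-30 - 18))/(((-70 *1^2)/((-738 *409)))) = 23.96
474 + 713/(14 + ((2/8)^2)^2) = 1881818/3585 = 524.91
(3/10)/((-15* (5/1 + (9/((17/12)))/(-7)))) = -119/24350 = 0.00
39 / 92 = 0.42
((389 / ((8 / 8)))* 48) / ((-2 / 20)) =-186720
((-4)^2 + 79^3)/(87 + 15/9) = 1479165/266 = 5560.77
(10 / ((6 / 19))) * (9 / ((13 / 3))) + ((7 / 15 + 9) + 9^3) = 156826/195 = 804.24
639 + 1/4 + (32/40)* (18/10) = 64069/100 = 640.69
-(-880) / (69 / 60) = 17600/23 = 765.22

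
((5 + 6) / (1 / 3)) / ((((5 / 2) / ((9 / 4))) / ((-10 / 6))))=-99/2 = -49.50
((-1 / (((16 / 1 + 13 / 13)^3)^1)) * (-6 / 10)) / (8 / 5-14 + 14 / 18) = -27/2569499 = 0.00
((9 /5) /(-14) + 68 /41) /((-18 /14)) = -4391/3690 = -1.19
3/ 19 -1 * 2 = -35/19 = -1.84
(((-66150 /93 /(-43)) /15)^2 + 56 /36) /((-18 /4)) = -88649092/143928009 = -0.62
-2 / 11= -0.18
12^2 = 144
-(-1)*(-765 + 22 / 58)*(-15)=332610/29 = 11469.31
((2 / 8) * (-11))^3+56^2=199373/64 = 3115.20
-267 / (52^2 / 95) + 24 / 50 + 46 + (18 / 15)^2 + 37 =5106467/67600 = 75.54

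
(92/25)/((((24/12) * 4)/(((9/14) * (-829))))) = -171603/700 = -245.15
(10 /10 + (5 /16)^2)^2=78961/65536 = 1.20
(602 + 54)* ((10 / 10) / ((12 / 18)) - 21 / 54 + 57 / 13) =421808/117 = 3605.20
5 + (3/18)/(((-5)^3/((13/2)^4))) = 2.62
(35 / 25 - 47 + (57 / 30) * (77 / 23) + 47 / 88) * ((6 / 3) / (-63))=26113/21252 = 1.23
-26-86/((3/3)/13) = -1144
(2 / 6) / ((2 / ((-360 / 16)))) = -15/4 = -3.75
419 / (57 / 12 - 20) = -1676/61 = -27.48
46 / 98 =23/49 = 0.47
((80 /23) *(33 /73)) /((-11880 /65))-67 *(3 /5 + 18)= -94157291/75555 = -1246.21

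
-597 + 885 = 288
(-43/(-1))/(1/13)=559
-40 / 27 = -1.48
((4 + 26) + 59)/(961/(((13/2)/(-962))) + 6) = -1/1598 = 0.00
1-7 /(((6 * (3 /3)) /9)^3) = -181/8 = -22.62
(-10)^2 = 100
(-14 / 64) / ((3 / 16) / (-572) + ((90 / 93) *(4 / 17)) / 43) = -45367322/1030257 = -44.03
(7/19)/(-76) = -7/1444 = 0.00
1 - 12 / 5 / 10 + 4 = 119/25 = 4.76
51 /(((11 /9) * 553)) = 459/6083 = 0.08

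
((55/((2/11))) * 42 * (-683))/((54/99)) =-31817555/2 = -15908777.50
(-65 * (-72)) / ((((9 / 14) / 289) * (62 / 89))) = 93624440/31 = 3020143.23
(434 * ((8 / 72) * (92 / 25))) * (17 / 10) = 339388/1125 = 301.68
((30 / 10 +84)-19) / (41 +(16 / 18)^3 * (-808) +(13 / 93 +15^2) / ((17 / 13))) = -26124444/136123147 = -0.19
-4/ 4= -1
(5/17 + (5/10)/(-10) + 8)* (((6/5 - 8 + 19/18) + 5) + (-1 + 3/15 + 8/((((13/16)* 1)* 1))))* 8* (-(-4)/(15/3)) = 108902156/248625 = 438.02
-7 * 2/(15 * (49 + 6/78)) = -91/4785 = -0.02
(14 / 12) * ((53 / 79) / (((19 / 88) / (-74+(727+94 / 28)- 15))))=3489838/1501 = 2325.01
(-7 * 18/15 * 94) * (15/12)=-987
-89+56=-33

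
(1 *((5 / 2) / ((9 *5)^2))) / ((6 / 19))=19/4860 = 0.00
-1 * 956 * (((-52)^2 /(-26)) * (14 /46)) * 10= 6959680/23 = 302594.78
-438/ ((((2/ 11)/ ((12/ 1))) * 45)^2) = -70664/75 = -942.19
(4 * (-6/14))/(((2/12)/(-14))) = 144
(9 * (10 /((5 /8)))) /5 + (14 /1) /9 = 1366/45 = 30.36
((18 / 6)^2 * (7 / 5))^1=63/5 = 12.60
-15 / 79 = -0.19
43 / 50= 0.86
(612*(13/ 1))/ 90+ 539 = 3137/5 = 627.40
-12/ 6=-2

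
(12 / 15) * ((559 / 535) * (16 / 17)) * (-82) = -2933632/45475 = -64.51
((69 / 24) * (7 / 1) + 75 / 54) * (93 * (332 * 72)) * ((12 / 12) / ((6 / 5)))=39855770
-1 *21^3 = -9261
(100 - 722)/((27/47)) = -29234/27 = -1082.74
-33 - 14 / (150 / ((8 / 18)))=-22303/675 = -33.04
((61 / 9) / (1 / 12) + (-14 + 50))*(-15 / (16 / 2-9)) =1760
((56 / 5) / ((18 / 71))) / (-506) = -994/11385 = -0.09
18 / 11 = 1.64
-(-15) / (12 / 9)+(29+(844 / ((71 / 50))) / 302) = 1810481/42884 = 42.22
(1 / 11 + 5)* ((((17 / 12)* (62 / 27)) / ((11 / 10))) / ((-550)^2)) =7378/148240125 = 0.00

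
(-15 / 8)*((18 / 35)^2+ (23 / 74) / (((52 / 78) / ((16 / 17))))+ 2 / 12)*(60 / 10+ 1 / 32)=-776226893/78901760 = -9.84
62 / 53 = 1.17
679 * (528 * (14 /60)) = 418264/5 = 83652.80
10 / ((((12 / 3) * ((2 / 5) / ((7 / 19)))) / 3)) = 525/76 = 6.91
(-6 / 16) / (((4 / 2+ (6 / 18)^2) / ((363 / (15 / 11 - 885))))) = 1331/18240 = 0.07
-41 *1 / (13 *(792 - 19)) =-41/10049 = 0.00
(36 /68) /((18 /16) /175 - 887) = -12600/21110447 = 0.00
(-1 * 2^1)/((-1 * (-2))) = -1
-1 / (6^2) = -1/36 = -0.03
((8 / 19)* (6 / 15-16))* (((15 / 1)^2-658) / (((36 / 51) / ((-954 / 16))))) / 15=-15215187/950 = -16015.99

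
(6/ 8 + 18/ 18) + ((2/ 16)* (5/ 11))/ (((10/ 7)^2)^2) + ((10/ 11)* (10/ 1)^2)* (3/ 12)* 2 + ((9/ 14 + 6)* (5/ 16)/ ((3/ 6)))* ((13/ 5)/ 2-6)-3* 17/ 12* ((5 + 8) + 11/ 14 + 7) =-6791063/112000 = -60.63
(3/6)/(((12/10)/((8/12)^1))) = 5/18 = 0.28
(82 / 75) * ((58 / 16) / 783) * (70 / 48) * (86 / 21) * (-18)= -1763/3240 = -0.54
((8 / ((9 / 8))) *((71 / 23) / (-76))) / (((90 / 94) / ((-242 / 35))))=12920864/6194475 = 2.09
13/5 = 2.60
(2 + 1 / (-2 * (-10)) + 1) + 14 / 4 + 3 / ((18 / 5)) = 7.38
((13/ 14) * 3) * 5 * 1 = 195/14 = 13.93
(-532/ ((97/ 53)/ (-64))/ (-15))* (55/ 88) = -225568/291 = -775.15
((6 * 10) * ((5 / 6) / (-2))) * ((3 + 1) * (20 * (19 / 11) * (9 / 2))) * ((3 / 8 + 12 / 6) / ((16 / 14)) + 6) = -125578.12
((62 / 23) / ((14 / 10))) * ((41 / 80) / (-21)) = -1271/27048 = -0.05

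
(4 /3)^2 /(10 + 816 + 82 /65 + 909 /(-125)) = 26000/11992347 = 0.00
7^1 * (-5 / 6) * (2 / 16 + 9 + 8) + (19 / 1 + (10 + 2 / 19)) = -70.79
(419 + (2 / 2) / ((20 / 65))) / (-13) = -1689/52 = -32.48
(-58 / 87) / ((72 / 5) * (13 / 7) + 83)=-70/11523 = -0.01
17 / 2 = 8.50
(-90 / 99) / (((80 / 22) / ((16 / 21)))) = -4/21 = -0.19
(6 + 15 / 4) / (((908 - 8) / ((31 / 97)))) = 403/116400 = 0.00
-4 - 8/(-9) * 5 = 4/9 = 0.44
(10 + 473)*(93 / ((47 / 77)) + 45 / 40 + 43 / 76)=531566133/7144 = 74407.35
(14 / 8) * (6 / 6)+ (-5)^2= 107/4 = 26.75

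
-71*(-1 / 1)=71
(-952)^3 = -862801408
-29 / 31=-0.94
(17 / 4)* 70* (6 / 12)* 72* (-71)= -760410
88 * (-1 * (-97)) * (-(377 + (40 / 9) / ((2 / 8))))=-30328408/9 = -3369823.11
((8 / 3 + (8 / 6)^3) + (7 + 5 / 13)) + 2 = 5062/351 = 14.42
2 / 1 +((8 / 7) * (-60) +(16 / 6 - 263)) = -326.90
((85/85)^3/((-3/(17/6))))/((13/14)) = -1.02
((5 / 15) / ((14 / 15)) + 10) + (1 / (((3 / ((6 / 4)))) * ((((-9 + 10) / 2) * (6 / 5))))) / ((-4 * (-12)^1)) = 10.37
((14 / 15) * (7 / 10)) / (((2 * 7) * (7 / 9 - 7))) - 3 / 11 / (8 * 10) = -3/275 = -0.01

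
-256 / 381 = -0.67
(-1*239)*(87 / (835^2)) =-20793/697225 = -0.03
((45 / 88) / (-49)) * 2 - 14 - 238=-543357/2156 = -252.02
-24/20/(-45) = 2/75 = 0.03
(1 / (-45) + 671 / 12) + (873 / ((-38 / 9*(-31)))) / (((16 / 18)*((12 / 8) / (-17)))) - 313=-72548477/212040 = -342.15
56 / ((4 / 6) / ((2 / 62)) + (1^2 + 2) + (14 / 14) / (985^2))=11642700/4920427 = 2.37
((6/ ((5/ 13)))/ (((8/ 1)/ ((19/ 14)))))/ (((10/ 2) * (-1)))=-0.53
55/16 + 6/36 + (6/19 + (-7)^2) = 48263/912 = 52.92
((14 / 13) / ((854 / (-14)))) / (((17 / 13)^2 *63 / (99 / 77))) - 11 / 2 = -1357485/246806 = -5.50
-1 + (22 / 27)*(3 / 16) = -61/72 = -0.85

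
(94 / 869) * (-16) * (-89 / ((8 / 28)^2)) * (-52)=-98119.99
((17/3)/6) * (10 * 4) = 340/9 = 37.78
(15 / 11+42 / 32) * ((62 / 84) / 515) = 4867/1268960 = 0.00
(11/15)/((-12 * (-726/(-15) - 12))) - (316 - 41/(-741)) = -39345305/124488 = -316.06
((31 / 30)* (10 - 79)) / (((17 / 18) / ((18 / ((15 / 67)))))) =-6069.73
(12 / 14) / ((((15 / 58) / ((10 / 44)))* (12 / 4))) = 58/231 = 0.25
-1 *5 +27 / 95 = -448/95 = -4.72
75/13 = 5.77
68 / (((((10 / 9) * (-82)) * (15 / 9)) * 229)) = -459/234725 = 0.00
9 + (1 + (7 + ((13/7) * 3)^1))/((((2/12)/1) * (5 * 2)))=120/7 = 17.14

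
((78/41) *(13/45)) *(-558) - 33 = -69633/205 = -339.67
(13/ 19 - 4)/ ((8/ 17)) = -1071/152 = -7.05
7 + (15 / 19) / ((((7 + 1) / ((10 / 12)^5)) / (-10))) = 1300819/196992 = 6.60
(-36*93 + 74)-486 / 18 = -3301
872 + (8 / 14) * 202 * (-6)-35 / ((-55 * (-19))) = 262455/1463 = 179.40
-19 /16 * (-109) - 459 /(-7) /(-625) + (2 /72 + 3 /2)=82442029/630000 = 130.86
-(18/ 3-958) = 952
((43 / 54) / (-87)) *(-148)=3182/2349 = 1.35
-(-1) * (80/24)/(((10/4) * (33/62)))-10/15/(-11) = 254/99 = 2.57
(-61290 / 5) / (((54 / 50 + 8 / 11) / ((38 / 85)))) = -25619220/8449 = -3032.22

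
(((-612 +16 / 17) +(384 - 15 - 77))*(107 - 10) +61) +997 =-29890.71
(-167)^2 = 27889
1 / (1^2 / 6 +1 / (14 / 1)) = 21/5 = 4.20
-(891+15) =-906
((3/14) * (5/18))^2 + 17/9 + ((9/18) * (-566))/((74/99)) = -32783305/87024 = -376.72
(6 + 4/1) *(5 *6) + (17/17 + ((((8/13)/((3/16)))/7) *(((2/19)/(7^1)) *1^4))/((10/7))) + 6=7962173/25935 = 307.00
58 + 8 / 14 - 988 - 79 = -7059/7 = -1008.43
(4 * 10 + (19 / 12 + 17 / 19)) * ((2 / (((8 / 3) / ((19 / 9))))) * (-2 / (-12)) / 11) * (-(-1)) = 9685/9504 = 1.02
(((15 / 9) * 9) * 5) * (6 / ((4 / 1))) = 225/2 = 112.50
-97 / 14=-6.93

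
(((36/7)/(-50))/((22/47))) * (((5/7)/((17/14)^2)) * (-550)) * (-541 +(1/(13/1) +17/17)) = -31610.72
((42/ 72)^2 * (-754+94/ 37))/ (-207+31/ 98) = 5563117/4496610 = 1.24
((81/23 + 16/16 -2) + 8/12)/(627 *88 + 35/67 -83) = 7370/127348677 = 0.00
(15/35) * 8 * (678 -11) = 16008/7 = 2286.86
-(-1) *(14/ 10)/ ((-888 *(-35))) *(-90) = -3/740 = 0.00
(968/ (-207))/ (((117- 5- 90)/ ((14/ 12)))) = -154/621 = -0.25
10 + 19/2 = 19.50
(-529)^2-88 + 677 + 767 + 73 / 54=15184711/54 = 281198.35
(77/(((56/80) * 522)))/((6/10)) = 275/783 = 0.35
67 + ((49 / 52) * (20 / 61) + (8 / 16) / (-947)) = 101093351/1501942 = 67.31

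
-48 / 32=-3/2 = -1.50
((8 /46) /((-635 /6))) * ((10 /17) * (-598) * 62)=77376/2159 = 35.84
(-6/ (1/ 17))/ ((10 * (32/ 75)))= -765/32 = -23.91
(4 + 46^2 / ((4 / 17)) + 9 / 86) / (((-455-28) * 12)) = -257917/166152 = -1.55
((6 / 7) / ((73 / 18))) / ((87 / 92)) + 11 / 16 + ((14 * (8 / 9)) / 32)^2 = 1.06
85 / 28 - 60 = -1595/28 = -56.96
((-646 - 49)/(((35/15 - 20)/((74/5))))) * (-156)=-4813848/53 = -90827.32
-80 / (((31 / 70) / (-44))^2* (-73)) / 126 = 54208000/631377 = 85.86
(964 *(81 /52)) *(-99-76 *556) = -826811955/13 = -63600919.62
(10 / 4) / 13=5/26 = 0.19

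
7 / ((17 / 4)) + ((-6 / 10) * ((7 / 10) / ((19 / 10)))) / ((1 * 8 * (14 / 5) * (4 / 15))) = 33283/20672 = 1.61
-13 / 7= -1.86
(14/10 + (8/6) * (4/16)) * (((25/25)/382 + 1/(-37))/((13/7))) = -161/7067 = -0.02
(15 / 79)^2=225/6241 = 0.04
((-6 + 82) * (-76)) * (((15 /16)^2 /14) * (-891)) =72371475/224 = 323086.94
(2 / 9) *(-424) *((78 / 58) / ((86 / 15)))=-22.10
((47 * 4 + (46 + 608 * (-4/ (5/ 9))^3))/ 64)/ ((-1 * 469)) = 14168799/1876000 = 7.55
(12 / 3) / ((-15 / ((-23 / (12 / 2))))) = 46/45 = 1.02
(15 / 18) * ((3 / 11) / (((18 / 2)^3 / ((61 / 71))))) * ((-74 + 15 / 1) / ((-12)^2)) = -17995/163972512 = 0.00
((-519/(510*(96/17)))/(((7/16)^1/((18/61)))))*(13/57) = -2249/81130 = -0.03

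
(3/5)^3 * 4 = 108/125 = 0.86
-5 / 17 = -0.29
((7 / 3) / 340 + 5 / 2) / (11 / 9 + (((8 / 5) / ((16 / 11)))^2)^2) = 3835500/4110073 = 0.93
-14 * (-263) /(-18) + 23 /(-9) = -1864/9 = -207.11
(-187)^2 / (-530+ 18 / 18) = -34969/529 = -66.10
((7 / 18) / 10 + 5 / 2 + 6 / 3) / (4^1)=817/720 = 1.13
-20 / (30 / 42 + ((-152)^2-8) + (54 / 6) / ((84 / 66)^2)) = -784/905609 = 0.00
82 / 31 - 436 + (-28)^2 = 10870/31 = 350.65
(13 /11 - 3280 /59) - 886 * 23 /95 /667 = -97862329/1787995 = -54.73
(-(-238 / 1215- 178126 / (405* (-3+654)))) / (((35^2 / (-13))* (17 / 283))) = -1604044/10418625 = -0.15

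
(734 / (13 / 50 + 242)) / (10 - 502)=-9175/1489899 = -0.01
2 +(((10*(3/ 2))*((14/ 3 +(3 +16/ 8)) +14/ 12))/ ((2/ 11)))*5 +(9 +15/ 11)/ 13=2557725/572 = 4471.55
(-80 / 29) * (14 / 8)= -140/29 = -4.83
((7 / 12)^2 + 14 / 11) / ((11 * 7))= 365/17424 = 0.02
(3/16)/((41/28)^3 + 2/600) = 308700/5174563 = 0.06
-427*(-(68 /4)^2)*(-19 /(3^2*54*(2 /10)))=-11723285/486 = -24121.99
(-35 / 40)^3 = -343/512 = -0.67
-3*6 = -18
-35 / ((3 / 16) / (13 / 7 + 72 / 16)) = -3560/3 = -1186.67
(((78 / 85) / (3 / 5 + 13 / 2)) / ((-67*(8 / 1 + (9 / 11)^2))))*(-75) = 1415700/84831581 = 0.02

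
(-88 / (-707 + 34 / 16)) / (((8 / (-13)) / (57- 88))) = 35464/5639 = 6.29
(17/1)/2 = 17/2 = 8.50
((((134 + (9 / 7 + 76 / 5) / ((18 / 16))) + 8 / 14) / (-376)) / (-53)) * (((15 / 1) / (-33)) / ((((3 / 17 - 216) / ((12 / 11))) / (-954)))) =-799102/48686407 = -0.02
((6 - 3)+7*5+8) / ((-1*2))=-23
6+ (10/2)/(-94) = 559/94 = 5.95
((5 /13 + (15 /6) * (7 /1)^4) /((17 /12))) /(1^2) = 936450/221 = 4237.33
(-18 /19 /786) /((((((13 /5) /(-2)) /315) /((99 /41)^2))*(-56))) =-6615675/217568468 = -0.03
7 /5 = 1.40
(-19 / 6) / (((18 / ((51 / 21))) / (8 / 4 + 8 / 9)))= -4199/3402 = -1.23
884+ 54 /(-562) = 248377/281 = 883.90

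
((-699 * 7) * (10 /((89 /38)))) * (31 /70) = -823422/89 = -9251.93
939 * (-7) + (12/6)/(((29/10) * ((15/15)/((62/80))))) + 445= -355393/58 = -6127.47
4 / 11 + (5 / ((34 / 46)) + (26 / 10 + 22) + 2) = 33.73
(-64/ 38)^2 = 1024/361 = 2.84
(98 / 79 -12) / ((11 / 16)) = -13600/869 = -15.65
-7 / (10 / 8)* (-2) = 56/5 = 11.20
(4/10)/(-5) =-2/25 = -0.08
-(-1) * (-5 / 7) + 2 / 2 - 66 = -460/7 = -65.71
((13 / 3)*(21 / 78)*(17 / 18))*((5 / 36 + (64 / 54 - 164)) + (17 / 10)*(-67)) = -304.75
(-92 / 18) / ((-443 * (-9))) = -46/35883 = 0.00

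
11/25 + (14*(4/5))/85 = 243/425 = 0.57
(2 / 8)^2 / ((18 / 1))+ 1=289/288 = 1.00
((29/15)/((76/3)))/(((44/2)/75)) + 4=7123/1672 = 4.26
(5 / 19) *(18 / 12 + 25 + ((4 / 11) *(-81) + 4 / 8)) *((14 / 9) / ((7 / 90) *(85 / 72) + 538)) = -272160/145749703 = 0.00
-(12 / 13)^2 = -144/169 = -0.85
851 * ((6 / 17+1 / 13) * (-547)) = -200100.52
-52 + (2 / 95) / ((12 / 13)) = -29627/570 = -51.98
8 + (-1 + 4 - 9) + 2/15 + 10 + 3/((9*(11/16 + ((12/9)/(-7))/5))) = 206962/16365 = 12.65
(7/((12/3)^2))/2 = 7/32 = 0.22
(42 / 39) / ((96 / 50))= 175/312 = 0.56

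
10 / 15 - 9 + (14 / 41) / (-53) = -54367/6519 = -8.34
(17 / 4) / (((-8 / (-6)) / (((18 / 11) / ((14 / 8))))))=459/154 = 2.98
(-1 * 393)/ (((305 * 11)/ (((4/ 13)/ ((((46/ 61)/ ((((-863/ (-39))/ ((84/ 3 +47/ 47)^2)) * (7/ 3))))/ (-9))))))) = 4748226/179793185 = 0.03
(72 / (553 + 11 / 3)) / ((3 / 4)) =144/835 = 0.17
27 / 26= 1.04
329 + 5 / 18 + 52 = 6863/18 = 381.28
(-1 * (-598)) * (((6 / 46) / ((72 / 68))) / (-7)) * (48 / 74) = -6.83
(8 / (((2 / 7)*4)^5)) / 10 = 16807/40960 = 0.41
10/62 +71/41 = 2406/1271 = 1.89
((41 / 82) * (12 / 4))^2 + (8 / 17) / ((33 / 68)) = 425/132 = 3.22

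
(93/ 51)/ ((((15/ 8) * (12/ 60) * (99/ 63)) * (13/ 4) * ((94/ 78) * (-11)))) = -6944/96679 = -0.07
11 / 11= 1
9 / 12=3/4 = 0.75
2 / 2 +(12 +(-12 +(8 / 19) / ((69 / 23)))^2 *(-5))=-2242643/3249 = -690.26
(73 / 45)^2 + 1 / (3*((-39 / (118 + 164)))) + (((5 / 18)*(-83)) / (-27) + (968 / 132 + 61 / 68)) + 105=613855633/5370300 = 114.31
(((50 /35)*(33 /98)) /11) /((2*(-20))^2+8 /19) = 95/3476648 = 0.00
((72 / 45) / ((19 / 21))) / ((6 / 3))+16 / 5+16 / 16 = 483/95 = 5.08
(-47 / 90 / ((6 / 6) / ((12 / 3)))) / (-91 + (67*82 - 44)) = -94/241155 = 0.00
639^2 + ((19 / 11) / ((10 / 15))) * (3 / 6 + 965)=18076191/44 = 410822.52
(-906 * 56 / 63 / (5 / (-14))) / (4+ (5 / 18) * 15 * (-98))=-33824/6065 = -5.58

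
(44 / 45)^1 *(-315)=-308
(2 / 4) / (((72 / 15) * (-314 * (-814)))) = 5/12268608 = 0.00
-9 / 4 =-2.25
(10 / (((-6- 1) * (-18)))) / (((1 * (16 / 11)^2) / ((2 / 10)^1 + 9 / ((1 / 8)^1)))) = 43681/16128 = 2.71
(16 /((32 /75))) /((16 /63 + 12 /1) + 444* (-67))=-4725/3746704 = 0.00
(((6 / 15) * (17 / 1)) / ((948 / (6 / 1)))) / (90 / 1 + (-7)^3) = -17/99935 = 0.00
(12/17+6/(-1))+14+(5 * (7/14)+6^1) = 585/34 = 17.21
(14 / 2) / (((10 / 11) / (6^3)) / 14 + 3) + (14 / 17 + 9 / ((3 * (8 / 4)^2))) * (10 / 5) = 9297823/1696634 = 5.48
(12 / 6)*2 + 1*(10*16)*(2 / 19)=396/19 = 20.84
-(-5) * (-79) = -395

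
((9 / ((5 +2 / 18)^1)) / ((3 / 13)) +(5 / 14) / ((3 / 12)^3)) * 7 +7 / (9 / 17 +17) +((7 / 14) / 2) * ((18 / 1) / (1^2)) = 1496313/6854 = 218.31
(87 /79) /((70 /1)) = 87/5530 = 0.02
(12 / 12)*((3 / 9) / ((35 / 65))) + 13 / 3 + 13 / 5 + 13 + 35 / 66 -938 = -2118079/2310 = -916.92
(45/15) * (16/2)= 24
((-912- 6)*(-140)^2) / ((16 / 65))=-73095750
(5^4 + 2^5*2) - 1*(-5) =694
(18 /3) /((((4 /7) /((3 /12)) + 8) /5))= 35/12 = 2.92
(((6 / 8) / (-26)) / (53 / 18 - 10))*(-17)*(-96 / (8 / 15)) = 20655/1651 = 12.51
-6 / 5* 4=-24/5 = -4.80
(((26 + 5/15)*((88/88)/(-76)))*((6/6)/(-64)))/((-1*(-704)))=79/10272768 = 0.00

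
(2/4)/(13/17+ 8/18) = 153/370 = 0.41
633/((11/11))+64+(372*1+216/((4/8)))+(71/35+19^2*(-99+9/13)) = -15463652/455 = -33986.05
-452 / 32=-113/8 = -14.12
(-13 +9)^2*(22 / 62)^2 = 1936/961 = 2.01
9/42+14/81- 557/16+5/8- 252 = -2592781/9072 = -285.80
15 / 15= 1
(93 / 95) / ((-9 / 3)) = -31/95 = -0.33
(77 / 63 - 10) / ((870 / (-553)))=43687/7830 = 5.58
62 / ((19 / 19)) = 62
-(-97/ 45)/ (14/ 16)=776/315 = 2.46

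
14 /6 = 7/3 = 2.33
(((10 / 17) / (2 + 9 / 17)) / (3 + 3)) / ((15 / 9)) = 1/43 = 0.02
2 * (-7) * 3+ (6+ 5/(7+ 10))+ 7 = -28.71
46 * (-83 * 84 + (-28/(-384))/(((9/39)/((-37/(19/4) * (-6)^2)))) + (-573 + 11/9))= -60036325/171 = -351089.62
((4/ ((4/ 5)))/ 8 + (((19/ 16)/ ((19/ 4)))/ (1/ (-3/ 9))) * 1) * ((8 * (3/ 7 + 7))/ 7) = 676/147 = 4.60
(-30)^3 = -27000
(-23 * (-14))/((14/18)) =414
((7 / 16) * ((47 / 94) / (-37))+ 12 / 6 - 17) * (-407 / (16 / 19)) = 3713303/512 = 7252.54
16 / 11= 1.45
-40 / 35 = -8/7 = -1.14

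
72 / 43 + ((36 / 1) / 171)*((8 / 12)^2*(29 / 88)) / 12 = 813839/485298 = 1.68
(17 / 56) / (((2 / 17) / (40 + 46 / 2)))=2601/16 = 162.56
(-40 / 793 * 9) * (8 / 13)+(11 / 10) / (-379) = -11028599/39071110 = -0.28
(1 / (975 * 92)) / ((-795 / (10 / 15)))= -1/106967250 = 0.00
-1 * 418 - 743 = -1161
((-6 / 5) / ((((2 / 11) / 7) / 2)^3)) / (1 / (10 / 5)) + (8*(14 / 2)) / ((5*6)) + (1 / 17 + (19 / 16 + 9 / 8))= -894070769/816 = -1095674.96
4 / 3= 1.33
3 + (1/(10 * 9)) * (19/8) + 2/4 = 2539/720 = 3.53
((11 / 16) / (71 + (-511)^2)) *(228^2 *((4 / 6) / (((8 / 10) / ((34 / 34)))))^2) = 99275/1044768 = 0.10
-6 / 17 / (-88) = 3/748 = 0.00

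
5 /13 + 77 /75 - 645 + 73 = -556324/975 = -570.59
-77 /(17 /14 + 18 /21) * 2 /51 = -2156/1479 = -1.46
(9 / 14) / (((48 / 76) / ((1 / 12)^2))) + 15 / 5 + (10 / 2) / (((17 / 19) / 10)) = 2691011/45696 = 58.89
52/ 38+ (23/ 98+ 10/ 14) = 4315/1862 = 2.32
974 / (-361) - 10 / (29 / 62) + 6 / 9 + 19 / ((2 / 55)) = 31349795/62814 = 499.09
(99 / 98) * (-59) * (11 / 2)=-64251/196 = -327.81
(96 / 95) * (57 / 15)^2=1824/125 = 14.59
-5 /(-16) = 5/16 = 0.31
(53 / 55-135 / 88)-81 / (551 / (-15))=396299/242440 = 1.63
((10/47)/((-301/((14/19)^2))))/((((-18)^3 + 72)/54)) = 21/5836648 = 0.00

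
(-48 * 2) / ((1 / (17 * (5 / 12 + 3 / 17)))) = -968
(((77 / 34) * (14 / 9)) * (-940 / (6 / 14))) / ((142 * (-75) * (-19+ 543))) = 177331/128074770 = 0.00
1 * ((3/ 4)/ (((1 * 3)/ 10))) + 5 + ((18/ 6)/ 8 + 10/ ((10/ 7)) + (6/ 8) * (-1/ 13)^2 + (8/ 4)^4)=30.88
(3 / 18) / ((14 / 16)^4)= 2048/7203 = 0.28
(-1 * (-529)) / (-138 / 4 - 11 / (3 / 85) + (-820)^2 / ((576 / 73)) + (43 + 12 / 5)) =95220/15284987 = 0.01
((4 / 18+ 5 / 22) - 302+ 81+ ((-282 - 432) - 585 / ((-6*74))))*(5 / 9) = -68368645/131868 = -518.46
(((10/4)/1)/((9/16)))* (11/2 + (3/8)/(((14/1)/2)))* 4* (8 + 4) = 1184.76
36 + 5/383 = 13793/383 = 36.01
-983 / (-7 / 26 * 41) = 25558/287 = 89.05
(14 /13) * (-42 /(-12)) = 49/13 = 3.77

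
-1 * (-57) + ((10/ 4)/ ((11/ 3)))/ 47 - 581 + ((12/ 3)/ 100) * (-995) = -2914771/5170 = -563.79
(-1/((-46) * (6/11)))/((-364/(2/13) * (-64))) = 11/41793024 = 0.00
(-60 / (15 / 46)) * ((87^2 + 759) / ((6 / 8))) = -2043136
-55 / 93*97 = -5335/93 = -57.37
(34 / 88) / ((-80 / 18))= -153/1760 = -0.09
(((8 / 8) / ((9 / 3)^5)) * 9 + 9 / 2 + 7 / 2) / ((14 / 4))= 62/27 = 2.30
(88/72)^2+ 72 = 5953/81 = 73.49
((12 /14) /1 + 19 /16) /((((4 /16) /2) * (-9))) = -229/126 = -1.82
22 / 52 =11/26 = 0.42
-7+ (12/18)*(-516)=-351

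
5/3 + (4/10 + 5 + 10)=256/15 = 17.07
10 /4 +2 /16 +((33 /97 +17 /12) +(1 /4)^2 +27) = 146405/4656 = 31.44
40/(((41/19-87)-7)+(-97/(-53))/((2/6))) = -10070/21739 = -0.46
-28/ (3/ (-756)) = 7056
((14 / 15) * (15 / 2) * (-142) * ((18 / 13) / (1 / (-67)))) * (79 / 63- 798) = -955110460/13 = -73470035.38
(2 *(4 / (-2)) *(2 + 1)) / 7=-1.71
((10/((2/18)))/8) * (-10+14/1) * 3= 135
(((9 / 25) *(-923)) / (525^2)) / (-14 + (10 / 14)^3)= 6461/73078125 = 0.00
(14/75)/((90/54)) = 14/125 = 0.11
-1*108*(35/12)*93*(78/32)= -1142505/16 = -71406.56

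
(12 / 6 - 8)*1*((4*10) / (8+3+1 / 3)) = -360/17 = -21.18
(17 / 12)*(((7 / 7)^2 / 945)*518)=629/810 = 0.78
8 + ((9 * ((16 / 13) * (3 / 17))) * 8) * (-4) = -12056/221 = -54.55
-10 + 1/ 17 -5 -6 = -356/17 = -20.94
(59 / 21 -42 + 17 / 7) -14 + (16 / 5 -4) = -5414/105 = -51.56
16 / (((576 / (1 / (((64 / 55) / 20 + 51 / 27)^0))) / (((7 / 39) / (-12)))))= -7/16848 = 0.00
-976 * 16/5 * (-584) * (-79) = -720459776/5 = -144091955.20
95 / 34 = 2.79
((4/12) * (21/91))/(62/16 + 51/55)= 0.02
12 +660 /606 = 1322/101 = 13.09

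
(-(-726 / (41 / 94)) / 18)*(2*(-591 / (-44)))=2484.12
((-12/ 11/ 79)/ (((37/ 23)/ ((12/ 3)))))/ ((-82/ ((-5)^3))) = -69000/1318273 = -0.05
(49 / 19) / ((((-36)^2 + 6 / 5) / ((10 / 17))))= 1225/1047489 = 0.00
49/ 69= 0.71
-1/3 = -0.33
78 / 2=39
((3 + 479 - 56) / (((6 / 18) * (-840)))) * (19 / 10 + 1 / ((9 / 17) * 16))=-3.07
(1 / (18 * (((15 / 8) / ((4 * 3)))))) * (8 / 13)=128/585 = 0.22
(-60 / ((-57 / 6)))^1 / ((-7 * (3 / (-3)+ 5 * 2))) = -40/399 = -0.10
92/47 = 1.96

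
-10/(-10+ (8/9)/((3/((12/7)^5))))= 84035/47171 = 1.78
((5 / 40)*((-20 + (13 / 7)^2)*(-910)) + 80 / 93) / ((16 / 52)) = 63761555/10416 = 6121.50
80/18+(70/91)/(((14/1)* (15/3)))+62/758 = 1408360/310401 = 4.54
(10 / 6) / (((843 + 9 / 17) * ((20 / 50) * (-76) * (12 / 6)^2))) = -85/5231232 = 0.00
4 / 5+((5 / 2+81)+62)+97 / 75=147.59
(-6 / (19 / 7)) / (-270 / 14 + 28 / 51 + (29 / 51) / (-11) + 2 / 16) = 439824/3713417 = 0.12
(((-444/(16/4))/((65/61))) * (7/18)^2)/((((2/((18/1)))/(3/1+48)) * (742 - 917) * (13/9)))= 2417247/84500 = 28.61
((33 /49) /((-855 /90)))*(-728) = 6864/133 = 51.61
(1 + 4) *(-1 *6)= -30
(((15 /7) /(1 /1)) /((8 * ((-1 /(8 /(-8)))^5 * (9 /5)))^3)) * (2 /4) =625/1741824 = 0.00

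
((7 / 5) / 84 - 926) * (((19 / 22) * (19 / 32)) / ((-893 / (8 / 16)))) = 0.27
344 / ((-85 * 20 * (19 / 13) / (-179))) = 200122/8075 = 24.78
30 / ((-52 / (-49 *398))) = 146265/13 = 11251.15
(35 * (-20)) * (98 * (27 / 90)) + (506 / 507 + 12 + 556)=-10145578/507 = -20011.00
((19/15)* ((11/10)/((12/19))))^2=15768841/3240000 = 4.87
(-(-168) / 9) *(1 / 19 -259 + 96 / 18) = -809536/171 = -4734.13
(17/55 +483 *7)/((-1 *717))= -185972/39435 = -4.72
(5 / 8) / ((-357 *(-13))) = 5/37128 = 0.00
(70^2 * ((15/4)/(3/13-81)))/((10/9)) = -819/4 = -204.75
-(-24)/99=8/33 = 0.24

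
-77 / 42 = -11/6 = -1.83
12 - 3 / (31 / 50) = 222/31 = 7.16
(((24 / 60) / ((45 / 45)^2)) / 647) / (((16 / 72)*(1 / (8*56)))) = 1.25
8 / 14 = 4/7 = 0.57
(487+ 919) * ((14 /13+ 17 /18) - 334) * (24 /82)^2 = -873778384/21853 = -39984.37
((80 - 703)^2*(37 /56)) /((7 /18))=2637693/4 = 659423.25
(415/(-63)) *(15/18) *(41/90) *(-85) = 1446275/6804 = 212.56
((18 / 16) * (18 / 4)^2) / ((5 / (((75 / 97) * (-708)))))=-1935495/776 = -2494.19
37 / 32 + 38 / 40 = 337/160 = 2.11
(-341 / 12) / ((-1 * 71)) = 341/852 = 0.40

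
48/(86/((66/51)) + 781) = 264/4661 = 0.06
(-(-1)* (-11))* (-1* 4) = 44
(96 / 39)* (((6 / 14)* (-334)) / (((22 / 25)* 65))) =-80160/13013 = -6.16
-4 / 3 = -1.33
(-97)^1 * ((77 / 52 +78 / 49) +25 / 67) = -57059571/170716 = -334.24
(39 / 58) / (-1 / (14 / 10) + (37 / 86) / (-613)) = -7196007/7651621 = -0.94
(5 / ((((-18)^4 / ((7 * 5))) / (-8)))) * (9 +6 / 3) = -1925/13122 = -0.15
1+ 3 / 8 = 11/8 = 1.38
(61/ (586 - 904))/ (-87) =61/27666 = 0.00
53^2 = 2809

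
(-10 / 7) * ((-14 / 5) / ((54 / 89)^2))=7921/729 = 10.87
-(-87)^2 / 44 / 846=-841/4136 = -0.20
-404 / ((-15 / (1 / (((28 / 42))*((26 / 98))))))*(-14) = -138572/65 = -2131.88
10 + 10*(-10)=-90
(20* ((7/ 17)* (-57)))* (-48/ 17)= 383040/289 = 1325.40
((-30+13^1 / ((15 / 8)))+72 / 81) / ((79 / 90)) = -1996/79 = -25.27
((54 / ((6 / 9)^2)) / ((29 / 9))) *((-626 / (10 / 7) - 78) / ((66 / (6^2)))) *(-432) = 4586496.87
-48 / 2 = -24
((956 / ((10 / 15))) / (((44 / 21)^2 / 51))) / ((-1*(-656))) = 25.40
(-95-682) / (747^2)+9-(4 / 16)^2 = 8.94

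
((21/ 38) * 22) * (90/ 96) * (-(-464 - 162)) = 1084545/152 = 7135.16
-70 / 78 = -35/39 = -0.90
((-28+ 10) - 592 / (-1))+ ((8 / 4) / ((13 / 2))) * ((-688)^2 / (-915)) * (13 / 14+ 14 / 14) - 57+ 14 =6217713/27755 = 224.02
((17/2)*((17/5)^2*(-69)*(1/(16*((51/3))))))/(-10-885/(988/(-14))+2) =-4925427/897200 = -5.49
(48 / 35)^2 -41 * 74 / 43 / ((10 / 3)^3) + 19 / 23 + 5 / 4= 12429238/6057625 = 2.05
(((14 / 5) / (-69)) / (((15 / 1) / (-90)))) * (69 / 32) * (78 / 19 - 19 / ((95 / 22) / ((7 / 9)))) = 0.36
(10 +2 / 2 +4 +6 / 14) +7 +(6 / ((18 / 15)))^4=4532/7 = 647.43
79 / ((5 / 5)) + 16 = 95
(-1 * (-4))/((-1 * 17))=-4/17 = -0.24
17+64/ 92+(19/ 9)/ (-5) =17878/1035 = 17.27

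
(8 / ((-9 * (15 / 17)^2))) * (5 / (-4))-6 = -1852/405 = -4.57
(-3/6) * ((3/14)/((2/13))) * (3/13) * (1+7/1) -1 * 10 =-79/7 = -11.29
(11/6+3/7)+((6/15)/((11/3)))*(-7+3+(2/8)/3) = 2119/1155 = 1.83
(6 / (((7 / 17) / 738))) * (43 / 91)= 3236868/637 = 5081.43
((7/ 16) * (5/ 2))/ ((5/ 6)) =21/16 = 1.31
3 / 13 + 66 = 861/13 = 66.23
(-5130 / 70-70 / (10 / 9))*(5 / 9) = -530/7 = -75.71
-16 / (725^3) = -16/381078125 = 0.00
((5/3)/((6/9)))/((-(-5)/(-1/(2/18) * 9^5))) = -531441/2 = -265720.50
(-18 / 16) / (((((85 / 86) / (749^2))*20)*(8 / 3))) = -651322161/54400 = -11972.83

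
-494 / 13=-38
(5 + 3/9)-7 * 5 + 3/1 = -80/3 = -26.67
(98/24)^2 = 2401/144 = 16.67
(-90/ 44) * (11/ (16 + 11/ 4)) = -6/5 = -1.20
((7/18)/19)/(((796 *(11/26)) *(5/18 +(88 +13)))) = 91/151640786 = 0.00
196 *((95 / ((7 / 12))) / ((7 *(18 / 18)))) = 4560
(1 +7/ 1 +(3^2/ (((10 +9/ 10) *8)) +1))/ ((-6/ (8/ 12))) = -1.01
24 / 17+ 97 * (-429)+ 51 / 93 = -21929018/527 = -41611.04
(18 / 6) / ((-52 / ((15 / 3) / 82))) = -15/4264 = 0.00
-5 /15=-1/3 = -0.33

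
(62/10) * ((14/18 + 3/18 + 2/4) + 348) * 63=136493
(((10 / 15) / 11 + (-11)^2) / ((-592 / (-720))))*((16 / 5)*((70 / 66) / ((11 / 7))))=15660400/49247 = 318.00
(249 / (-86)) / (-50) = 249/4300 = 0.06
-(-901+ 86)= 815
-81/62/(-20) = 81/1240 = 0.07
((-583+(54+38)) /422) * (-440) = 108020/211 = 511.94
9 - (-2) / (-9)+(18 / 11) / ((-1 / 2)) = 545/99 = 5.51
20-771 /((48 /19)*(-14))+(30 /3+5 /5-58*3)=-27149/224 = -121.20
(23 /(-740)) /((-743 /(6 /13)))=69/3573830 = 0.00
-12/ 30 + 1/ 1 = 3/5 = 0.60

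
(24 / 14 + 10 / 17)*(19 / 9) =5206/1071 = 4.86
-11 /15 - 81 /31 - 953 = -444701/465 = -956.35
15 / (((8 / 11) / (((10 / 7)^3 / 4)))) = 20625/1372 = 15.03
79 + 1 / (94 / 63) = 7489/94 = 79.67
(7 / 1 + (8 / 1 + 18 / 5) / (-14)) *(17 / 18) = 204/35 = 5.83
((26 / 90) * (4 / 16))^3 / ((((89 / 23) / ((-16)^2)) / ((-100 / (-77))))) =808496/24979185 = 0.03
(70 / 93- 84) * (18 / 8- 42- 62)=1575497/186 = 8470.41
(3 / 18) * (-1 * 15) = -5/2 = -2.50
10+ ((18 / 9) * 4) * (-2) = -6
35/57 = 0.61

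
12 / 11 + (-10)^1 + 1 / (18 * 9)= -15865/1782 = -8.90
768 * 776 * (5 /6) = 496640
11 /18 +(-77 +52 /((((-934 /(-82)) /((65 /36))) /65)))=459.40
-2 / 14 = -1/7 = -0.14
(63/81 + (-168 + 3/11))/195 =-16528/19305 = -0.86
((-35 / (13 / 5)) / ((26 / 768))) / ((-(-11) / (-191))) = 12835200/1859 = 6904.36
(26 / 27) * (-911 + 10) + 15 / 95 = -445013/513 = -867.47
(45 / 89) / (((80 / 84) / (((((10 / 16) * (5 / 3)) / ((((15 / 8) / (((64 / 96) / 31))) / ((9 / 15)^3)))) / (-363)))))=-63/16691950 = 0.00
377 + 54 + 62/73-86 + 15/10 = 50713/146 = 347.35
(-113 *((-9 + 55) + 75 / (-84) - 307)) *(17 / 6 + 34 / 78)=70433465/728 = 96749.27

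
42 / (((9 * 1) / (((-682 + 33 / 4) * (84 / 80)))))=-26411/8 = -3301.38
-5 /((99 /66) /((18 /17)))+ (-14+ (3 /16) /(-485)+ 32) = 1908909/131920 = 14.47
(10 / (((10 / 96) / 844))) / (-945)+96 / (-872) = -85.85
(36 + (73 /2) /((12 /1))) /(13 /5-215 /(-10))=4685/2892 = 1.62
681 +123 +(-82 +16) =738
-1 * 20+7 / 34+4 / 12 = -1985/102 = -19.46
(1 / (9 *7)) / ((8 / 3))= 1/168 = 0.01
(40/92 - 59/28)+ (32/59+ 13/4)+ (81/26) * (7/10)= 10621813/2469740 = 4.30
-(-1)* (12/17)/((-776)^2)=3/2559248 = 0.00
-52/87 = -0.60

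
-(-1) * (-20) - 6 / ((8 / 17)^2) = -1507/32 = -47.09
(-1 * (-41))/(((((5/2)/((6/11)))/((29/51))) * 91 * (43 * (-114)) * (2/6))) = -2378/69514445 = 0.00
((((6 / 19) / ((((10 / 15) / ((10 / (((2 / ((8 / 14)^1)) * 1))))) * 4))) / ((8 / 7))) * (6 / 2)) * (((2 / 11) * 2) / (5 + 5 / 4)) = 54/1045 = 0.05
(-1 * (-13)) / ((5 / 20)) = 52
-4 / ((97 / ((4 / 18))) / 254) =-2032/873 = -2.33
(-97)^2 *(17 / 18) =159953/18 = 8886.28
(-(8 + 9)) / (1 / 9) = -153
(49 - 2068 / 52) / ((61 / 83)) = 9960/793 = 12.56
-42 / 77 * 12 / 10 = -36/55 = -0.65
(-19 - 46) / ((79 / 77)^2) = -385385/6241 = -61.75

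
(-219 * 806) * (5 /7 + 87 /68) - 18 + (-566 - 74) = -83912497/238 = -352573.52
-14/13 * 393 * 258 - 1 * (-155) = -1417501/13 = -109038.54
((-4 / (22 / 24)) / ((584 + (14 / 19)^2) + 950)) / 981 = -2888/996315045 = 0.00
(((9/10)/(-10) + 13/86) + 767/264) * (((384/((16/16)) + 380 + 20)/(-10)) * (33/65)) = -41252267/349375 = -118.07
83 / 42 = 1.98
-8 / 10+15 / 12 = 9/20 = 0.45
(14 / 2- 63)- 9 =-65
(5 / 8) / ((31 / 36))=45/62 = 0.73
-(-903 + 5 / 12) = 10831/12 = 902.58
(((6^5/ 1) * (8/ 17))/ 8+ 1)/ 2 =7793/34 = 229.21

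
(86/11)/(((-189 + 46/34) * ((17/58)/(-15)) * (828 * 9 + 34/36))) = 4644/16232513 = 0.00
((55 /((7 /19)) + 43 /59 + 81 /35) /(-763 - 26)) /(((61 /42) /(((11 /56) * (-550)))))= 27186885/1893074 = 14.36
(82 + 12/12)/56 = 83/56 = 1.48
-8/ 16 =-1/2 = -0.50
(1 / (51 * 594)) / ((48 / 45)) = 5/161568 = 0.00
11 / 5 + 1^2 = 16/5 = 3.20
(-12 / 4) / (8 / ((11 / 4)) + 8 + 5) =-33/175 = -0.19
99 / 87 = 33/29 = 1.14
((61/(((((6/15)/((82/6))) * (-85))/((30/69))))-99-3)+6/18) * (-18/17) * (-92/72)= -43920/289 = -151.97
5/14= 0.36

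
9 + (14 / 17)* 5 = 223/17 = 13.12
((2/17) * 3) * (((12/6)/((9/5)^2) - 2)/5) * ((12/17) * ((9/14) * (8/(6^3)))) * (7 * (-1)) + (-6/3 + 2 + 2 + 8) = 390598/39015 = 10.01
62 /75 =0.83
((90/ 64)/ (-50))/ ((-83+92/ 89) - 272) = 267/3360320 = 0.00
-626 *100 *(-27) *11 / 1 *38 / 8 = 88312950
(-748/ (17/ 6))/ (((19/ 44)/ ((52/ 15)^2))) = -10469888/1425 = -7347.29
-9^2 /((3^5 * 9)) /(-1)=1/27 = 0.04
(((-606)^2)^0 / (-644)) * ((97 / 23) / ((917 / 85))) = -8245/13582604 = 0.00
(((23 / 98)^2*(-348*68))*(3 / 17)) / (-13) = 552276/31213 = 17.69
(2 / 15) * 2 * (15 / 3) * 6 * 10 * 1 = 80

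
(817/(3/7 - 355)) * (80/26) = -114380/16133 = -7.09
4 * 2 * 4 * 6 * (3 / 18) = 32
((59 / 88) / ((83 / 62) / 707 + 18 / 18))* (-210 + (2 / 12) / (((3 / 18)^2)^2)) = 4.02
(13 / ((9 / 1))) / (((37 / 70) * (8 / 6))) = 455/222 = 2.05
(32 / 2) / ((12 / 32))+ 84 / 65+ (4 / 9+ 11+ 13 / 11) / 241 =68254366/1550835 = 44.01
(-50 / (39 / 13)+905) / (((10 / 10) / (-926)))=-2467790/3 = -822596.67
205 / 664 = 0.31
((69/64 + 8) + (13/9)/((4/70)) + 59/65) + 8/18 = 1336909/37440 = 35.71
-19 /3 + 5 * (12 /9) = 1/3 = 0.33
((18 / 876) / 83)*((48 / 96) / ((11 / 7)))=21/266596 = 0.00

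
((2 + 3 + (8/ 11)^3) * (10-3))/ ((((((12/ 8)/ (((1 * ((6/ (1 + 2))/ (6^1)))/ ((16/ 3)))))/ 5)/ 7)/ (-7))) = -4097135/10648 = -384.78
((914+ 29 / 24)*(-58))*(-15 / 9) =3184925/36 = 88470.14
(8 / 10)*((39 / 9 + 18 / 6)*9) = 264/5 = 52.80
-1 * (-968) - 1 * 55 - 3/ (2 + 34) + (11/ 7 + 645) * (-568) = -30772531/84 = -366339.65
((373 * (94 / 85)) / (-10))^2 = 307335961/180625 = 1701.51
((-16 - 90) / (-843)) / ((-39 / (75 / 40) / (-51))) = 4505/14612 = 0.31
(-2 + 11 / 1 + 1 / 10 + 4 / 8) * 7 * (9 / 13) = 3024/65 = 46.52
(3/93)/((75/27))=0.01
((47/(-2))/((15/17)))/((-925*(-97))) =-799/2691750 = 0.00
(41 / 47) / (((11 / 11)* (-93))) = -41/4371 = -0.01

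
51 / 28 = 1.82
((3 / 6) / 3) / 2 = 1/12 = 0.08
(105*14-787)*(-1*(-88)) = 60104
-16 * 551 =-8816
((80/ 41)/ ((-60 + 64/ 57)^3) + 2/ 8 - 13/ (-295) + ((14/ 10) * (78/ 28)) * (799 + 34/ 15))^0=1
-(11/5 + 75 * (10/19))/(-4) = 3959/380 = 10.42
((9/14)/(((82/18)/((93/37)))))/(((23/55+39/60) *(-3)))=-55242/499093 = -0.11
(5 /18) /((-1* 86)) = -5/1548 = 0.00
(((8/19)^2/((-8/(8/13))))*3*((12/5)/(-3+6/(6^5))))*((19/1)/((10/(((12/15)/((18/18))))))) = 5971968/120011125 = 0.05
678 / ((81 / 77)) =17402/27 = 644.52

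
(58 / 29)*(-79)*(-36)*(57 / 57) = 5688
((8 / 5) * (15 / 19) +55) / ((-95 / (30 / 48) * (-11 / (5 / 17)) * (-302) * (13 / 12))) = -16035/530064964 = 0.00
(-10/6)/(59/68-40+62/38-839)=6460/3397317 = 0.00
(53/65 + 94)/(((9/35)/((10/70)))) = 6163/117 = 52.68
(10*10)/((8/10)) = 125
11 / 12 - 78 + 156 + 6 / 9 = 955/12 = 79.58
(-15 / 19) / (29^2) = -15/15979 = 0.00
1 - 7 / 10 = 3/10 = 0.30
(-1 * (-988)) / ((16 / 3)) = 741/4 = 185.25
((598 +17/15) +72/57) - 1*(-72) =191633/285 = 672.40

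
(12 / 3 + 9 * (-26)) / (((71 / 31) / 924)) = -6588120/71 = -92790.42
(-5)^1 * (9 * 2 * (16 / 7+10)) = -1105.71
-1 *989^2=-978121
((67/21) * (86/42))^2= 8300161/194481 = 42.68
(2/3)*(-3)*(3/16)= -3/8 = -0.38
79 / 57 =1.39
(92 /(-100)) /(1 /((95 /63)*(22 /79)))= -9614/24885 = -0.39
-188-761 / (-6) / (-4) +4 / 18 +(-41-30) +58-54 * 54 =-226691/72 = -3148.49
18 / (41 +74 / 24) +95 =50471/529 = 95.41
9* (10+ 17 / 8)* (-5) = -4365/8 = -545.62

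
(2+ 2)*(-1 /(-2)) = 2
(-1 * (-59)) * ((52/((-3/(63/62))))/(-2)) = 16107/31 = 519.58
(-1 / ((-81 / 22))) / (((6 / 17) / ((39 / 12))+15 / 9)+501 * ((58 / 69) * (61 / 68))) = 223652/312542253 = 0.00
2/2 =1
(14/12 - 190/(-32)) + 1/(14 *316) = 188579/26544 = 7.10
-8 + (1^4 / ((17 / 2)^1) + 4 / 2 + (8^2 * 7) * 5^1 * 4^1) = 152220/17 = 8954.12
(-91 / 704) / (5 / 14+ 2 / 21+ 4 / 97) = -0.26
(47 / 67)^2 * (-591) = -1305519/4489 = -290.83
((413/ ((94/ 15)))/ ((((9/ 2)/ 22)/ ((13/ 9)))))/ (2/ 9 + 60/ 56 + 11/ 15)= 41341300/180057 = 229.60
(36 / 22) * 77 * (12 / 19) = 1512/19 = 79.58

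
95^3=857375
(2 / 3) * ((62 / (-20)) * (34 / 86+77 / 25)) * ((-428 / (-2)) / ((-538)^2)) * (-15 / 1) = 6196156/77788075 = 0.08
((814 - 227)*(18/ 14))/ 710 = 5283/4970 = 1.06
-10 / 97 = -0.10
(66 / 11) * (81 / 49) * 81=39366/49 = 803.39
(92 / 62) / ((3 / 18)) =276/31 = 8.90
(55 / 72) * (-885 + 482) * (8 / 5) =-4433/9 = -492.56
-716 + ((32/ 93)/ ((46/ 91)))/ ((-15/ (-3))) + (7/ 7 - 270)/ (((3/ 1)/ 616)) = -598390924/10695 = -55950.53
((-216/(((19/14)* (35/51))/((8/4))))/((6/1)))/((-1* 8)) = 918/95 = 9.66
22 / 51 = 0.43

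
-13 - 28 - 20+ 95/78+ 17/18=-6884/117 = -58.84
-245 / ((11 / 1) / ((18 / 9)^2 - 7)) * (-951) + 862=-689503/11 = -62682.09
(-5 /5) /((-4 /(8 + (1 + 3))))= 3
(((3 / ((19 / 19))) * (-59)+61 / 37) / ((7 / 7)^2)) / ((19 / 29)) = -188152/703 = -267.64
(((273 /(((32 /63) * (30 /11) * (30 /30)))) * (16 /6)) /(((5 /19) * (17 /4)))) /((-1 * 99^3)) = -12103/24992550 = 0.00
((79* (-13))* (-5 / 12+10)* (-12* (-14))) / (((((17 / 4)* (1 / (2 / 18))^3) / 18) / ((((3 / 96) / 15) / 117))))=-12719/74358 = -0.17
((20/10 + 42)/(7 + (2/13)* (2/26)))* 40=59488/237 = 251.00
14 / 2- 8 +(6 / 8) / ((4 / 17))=35/16 = 2.19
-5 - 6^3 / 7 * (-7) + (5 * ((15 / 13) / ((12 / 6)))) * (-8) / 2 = 2593/13 = 199.46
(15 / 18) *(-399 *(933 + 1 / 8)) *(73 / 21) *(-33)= 569467525/16 = 35591720.31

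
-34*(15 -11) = -136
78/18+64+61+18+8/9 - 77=641/9 = 71.22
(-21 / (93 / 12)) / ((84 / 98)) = -98/31 = -3.16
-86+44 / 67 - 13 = -6589/67 = -98.34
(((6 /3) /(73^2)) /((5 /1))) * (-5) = -2/5329 = 0.00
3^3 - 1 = 26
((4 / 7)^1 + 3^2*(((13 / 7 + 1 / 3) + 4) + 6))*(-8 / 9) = -6176/63 = -98.03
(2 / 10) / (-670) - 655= -655.00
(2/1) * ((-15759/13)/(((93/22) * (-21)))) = 77044/2821 = 27.31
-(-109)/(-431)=-109/431 = -0.25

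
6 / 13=0.46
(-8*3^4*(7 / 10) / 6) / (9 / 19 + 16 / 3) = -21546/1655 = -13.02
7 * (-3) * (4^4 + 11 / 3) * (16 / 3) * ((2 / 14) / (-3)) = 12464/9 = 1384.89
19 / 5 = 3.80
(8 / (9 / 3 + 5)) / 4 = 1/4 = 0.25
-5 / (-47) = 5/47 = 0.11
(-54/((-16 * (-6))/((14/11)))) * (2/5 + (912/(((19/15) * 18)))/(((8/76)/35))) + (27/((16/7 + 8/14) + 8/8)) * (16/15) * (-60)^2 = 3818787/220 = 17358.12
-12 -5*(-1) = -7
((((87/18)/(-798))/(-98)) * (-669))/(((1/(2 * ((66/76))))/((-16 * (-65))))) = -9247810/123823 = -74.69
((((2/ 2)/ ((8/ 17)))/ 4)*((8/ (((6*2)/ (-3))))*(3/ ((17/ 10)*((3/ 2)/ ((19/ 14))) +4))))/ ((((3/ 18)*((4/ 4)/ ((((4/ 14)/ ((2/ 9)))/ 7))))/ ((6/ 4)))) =-392445/437864 = -0.90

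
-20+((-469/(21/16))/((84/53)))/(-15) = -4696/945 = -4.97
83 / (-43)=-83/43 = -1.93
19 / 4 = 4.75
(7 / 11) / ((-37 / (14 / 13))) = -98/5291 = -0.02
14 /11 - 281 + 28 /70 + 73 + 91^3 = 41435057/55 = 753364.67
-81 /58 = -1.40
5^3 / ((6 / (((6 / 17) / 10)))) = 25/34 = 0.74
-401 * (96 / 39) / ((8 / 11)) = -17644/13 = -1357.23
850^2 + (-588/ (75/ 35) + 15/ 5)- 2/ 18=32500282/45 = 722228.49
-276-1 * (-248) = -28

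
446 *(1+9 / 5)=6244/5 = 1248.80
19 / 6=3.17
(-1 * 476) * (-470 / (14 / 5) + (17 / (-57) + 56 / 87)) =131802904/1653 = 79735.57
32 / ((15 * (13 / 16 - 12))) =-512/2685 = -0.19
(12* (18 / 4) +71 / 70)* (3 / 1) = 11553/70 = 165.04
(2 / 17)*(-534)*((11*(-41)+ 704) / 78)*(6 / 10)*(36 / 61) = -4863672/67405 = -72.16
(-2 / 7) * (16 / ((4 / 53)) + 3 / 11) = -4670/77 = -60.65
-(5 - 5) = 0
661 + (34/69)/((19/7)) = 866809/1311 = 661.18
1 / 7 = 0.14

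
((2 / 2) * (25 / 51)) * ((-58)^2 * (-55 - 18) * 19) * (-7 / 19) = 42975100/51 = 842649.02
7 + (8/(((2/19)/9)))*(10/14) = 3469/7 = 495.57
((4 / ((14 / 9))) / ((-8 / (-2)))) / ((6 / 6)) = 9/14 = 0.64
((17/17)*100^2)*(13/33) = 130000/33 = 3939.39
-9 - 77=-86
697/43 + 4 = 869/43 = 20.21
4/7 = 0.57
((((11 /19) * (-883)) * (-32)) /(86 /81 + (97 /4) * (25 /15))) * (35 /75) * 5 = 234976896/255341 = 920.25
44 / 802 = 22/401 = 0.05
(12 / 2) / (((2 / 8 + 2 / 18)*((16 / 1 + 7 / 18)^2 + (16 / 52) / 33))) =769824/12445007 = 0.06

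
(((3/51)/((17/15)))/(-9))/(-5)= 1/867 = 0.00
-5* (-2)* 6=60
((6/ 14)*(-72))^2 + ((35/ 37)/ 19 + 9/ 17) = 952.74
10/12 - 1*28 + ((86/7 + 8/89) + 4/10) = -14.39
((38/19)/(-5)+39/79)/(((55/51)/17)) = 32079/21725 = 1.48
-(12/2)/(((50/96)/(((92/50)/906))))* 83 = -1.94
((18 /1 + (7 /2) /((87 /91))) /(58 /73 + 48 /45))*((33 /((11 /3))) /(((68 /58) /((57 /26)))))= 705726405/3603184 = 195.86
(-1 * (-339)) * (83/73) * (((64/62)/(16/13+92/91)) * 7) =47795384/38471 = 1242.37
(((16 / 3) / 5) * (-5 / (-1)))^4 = 65536/81 = 809.09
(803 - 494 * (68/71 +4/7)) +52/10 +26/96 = 53.06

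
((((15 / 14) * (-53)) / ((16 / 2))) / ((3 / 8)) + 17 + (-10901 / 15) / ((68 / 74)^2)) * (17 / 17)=-862.57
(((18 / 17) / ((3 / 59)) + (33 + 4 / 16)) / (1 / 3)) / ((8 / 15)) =165465/544 = 304.16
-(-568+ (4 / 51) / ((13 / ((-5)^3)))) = 377084/663 = 568.75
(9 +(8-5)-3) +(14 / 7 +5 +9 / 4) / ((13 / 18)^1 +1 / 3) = 675/38 = 17.76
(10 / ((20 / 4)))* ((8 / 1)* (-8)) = -128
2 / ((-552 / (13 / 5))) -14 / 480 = -71/1840 = -0.04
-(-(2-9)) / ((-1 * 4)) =7/4 = 1.75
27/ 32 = 0.84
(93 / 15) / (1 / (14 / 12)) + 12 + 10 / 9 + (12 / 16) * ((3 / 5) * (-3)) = 3419/180 = 18.99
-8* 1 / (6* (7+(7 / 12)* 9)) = -16/147 = -0.11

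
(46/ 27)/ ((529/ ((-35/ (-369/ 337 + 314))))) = -23590/65483829 = 0.00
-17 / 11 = -1.55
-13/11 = -1.18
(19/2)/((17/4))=38/17 = 2.24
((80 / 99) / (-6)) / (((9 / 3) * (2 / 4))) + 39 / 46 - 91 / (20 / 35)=-12991903/81972 = -158.49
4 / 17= 0.24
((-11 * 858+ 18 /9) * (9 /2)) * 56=-2377872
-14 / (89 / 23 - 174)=46/559 = 0.08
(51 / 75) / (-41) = -17/1025 = -0.02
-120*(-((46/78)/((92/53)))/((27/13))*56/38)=14840/513 = 28.93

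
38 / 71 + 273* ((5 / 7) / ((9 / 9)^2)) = 195.54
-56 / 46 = -28/23 = -1.22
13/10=1.30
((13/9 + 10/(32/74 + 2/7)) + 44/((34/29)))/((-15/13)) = -3261674/71145 = -45.85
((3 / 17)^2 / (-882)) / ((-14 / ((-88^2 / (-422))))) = 968/20915797 = 0.00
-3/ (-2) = 3/2 = 1.50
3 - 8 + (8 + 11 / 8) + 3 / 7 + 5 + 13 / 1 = 1277/56 = 22.80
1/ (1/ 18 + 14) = 0.07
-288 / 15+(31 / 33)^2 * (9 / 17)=-192667/10285 = -18.73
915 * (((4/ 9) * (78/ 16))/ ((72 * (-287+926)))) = 3965/92016 = 0.04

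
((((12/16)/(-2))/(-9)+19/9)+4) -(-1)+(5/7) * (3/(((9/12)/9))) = 16565/504 = 32.87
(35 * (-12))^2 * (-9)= -1587600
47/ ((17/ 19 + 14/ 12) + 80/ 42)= 12502/1055 = 11.85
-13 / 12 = -1.08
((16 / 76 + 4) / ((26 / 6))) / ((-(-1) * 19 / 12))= 2880/4693 = 0.61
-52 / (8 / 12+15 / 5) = -156/11 = -14.18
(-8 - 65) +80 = 7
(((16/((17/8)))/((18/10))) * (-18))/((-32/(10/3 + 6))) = 1120/51 = 21.96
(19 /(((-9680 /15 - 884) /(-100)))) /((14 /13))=18525/16058 = 1.15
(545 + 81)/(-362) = -313/181 = -1.73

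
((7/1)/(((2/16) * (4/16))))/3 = 224/3 = 74.67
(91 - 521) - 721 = -1151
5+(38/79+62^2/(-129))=-247819/10191 = -24.32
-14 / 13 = -1.08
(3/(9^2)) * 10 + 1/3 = 19/27 = 0.70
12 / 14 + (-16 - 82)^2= 67234/7 = 9604.86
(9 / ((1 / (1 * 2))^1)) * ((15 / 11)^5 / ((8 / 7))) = 47840625/644204 = 74.26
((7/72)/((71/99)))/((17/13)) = 1001/9656 = 0.10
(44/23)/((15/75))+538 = 12594/23 = 547.57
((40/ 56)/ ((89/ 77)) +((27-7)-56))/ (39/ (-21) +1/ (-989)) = 325381/17088 = 19.04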